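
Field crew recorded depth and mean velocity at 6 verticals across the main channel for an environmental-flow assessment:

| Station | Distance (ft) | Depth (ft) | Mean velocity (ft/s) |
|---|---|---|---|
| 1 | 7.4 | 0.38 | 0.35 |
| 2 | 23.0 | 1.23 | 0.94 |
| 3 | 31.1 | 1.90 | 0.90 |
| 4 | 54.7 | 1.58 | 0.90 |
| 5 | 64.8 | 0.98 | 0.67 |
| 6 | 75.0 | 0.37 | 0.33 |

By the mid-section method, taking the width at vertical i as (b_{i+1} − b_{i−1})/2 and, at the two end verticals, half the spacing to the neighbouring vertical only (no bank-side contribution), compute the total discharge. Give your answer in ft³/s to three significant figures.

73.1 ft³/s

w_1 = (23.0 − 7.4)/2 = 7.8 ft; q_1 = 0.35 × 0.38 × 7.8 = 1.037 ft³/s
w_2 = (31.1 − 7.4)/2 = 11.85 ft; q_2 = 0.94 × 1.23 × 11.85 = 13.70 ft³/s
w_3 = (54.7 − 23.0)/2 = 15.85 ft; q_3 = 0.90 × 1.90 × 15.85 = 27.10 ft³/s
w_4 = (64.8 − 31.1)/2 = 16.85 ft; q_4 = 0.90 × 1.58 × 16.85 = 23.96 ft³/s
w_5 = (75.0 − 54.7)/2 = 10.15 ft; q_5 = 0.67 × 0.98 × 10.15 = 6.664 ft³/s
w_6 = (75.0 − 64.8)/2 = 5.1 ft; q_6 = 0.33 × 0.37 × 5.1 = 0.6227 ft³/s
Q = Σ qᵢ = 73.09 ft³/s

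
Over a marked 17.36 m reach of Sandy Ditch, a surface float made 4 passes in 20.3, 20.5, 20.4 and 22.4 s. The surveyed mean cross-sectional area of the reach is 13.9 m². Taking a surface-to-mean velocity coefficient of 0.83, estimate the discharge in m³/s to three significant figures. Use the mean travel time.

9.58 m³/s

t̄ = (20.3 + 20.5 + 20.4 + 22.4) / 4 = 20.9 s
v_surface = L / t̄ = 17.36 / 20.9 = 0.8306 m/s
v_mean = 0.83 × 0.8306 = 0.6894 m/s
Q = A × v_mean = 13.9 × 0.6894 = 9.583 m³/s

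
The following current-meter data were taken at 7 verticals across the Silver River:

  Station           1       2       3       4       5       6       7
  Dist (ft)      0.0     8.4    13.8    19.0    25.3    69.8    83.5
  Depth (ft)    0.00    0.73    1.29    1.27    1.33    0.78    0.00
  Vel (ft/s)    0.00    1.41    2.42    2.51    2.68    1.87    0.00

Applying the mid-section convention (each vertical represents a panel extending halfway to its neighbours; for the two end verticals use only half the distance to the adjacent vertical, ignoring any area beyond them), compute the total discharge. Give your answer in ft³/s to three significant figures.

175 ft³/s

w_2 = (13.8 − 0.0)/2 = 6.9 ft; q_2 = 1.41 × 0.73 × 6.9 = 7.102 ft³/s
w_3 = (19.0 − 8.4)/2 = 5.3 ft; q_3 = 2.42 × 1.29 × 5.3 = 16.55 ft³/s
w_4 = (25.3 − 13.8)/2 = 5.75 ft; q_4 = 2.51 × 1.27 × 5.75 = 18.33 ft³/s
w_5 = (69.8 − 19.0)/2 = 25.4 ft; q_5 = 2.68 × 1.33 × 25.4 = 90.54 ft³/s
w_6 = (83.5 − 25.3)/2 = 29.1 ft; q_6 = 1.87 × 0.78 × 29.1 = 42.45 ft³/s
Stations 1, 7 contribute zero (depth or velocity is 0).
Q = Σ qᵢ = 175.0 ft³/s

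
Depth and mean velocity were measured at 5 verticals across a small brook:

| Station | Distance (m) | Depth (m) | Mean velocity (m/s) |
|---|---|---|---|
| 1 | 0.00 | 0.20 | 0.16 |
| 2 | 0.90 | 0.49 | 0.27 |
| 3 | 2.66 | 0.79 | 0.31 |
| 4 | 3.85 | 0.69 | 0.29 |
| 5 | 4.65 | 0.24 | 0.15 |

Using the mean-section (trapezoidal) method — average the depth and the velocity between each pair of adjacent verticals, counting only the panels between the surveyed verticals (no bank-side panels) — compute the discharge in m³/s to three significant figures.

Panel 1-2: Δb = 0.9 m, d̄ = (0.20+0.49)/2 = 0.345, v̄ = (0.16+0.27)/2 = 0.215 → q = 0.9×0.345×0.215 = 0.06676 m³/s
Panel 2-3: Δb = 1.76 m, d̄ = (0.49+0.79)/2 = 0.64, v̄ = (0.27+0.31)/2 = 0.29 → q = 1.76×0.64×0.29 = 0.3267 m³/s
Panel 3-4: Δb = 1.19 m, d̄ = (0.79+0.69)/2 = 0.74, v̄ = (0.31+0.29)/2 = 0.3 → q = 1.19×0.74×0.3 = 0.2642 m³/s
Panel 4-5: Δb = 0.8 m, d̄ = (0.69+0.24)/2 = 0.465, v̄ = (0.29+0.15)/2 = 0.22 → q = 0.8×0.465×0.22 = 0.08184 m³/s
Q = Σ q = 0.7394 m³/s

0.739 m³/s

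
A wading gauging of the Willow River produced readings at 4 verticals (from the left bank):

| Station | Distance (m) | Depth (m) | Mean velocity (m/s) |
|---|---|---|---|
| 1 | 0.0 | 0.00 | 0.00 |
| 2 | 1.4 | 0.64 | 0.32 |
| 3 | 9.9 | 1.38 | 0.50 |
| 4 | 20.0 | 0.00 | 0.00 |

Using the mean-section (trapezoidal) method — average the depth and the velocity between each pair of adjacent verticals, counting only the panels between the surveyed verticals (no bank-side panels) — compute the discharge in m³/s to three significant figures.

5.33 m³/s

Panel 1-2: Δb = 1.4 m, d̄ = (0.00+0.64)/2 = 0.32, v̄ = (0.00+0.32)/2 = 0.16 → q = 1.4×0.32×0.16 = 0.07168 m³/s
Panel 2-3: Δb = 8.5 m, d̄ = (0.64+1.38)/2 = 1.01, v̄ = (0.32+0.50)/2 = 0.41 → q = 8.5×1.01×0.41 = 3.520 m³/s
Panel 3-4: Δb = 10.1 m, d̄ = (1.38+0.00)/2 = 0.69, v̄ = (0.50+0.00)/2 = 0.25 → q = 10.1×0.69×0.25 = 1.742 m³/s
Q = Σ q = 5.334 m³/s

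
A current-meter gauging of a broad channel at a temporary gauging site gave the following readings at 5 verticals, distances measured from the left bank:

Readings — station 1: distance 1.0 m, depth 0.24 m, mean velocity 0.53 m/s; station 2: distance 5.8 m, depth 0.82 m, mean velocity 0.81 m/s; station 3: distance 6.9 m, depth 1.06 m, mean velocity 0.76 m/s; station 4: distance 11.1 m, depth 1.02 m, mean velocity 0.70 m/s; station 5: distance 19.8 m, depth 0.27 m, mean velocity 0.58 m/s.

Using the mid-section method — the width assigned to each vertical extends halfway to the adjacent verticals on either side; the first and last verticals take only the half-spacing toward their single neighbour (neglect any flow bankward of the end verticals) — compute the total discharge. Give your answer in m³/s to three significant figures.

9.69 m³/s

w_1 = (5.8 − 1.0)/2 = 2.4 m; q_1 = 0.53 × 0.24 × 2.4 = 0.3053 m³/s
w_2 = (6.9 − 1.0)/2 = 2.95 m; q_2 = 0.81 × 0.82 × 2.95 = 1.959 m³/s
w_3 = (11.1 − 5.8)/2 = 2.65 m; q_3 = 0.76 × 1.06 × 2.65 = 2.135 m³/s
w_4 = (19.8 − 6.9)/2 = 6.45 m; q_4 = 0.70 × 1.02 × 6.45 = 4.605 m³/s
w_5 = (19.8 − 11.1)/2 = 4.35 m; q_5 = 0.58 × 0.27 × 4.35 = 0.6812 m³/s
Q = Σ qᵢ = 9.686 m³/s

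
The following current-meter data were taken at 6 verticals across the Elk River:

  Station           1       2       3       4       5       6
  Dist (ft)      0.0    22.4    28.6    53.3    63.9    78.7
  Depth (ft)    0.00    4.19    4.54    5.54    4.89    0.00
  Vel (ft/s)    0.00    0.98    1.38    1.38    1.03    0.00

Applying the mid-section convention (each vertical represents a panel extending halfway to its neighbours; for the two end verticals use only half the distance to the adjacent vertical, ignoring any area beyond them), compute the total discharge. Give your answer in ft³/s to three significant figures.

354 ft³/s

w_2 = (28.6 − 0.0)/2 = 14.3 ft; q_2 = 0.98 × 4.19 × 14.3 = 58.72 ft³/s
w_3 = (53.3 − 22.4)/2 = 15.45 ft; q_3 = 1.38 × 4.54 × 15.45 = 96.80 ft³/s
w_4 = (63.9 − 28.6)/2 = 17.65 ft; q_4 = 1.38 × 5.54 × 17.65 = 134.9 ft³/s
w_5 = (78.7 − 53.3)/2 = 12.7 ft; q_5 = 1.03 × 4.89 × 12.7 = 63.97 ft³/s
Stations 1, 6 contribute zero (depth or velocity is 0).
Q = Σ qᵢ = 354.4 ft³/s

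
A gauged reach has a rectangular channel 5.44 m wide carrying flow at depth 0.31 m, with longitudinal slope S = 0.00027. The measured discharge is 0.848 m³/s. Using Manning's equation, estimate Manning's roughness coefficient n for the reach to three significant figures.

A = b·y = 5.44 × 0.31 = 1.686 m²
P = b + 2y = 5.44 + 2×0.31 = 6.060 m
R = A/P = 1.686/6.060 = 0.2783 m
n = (1/Q)·A·R^(2/3)·S^(1/2) = (1/0.848) × 1.686 × 0.4262 × 0.01643 = 0.01393

0.0139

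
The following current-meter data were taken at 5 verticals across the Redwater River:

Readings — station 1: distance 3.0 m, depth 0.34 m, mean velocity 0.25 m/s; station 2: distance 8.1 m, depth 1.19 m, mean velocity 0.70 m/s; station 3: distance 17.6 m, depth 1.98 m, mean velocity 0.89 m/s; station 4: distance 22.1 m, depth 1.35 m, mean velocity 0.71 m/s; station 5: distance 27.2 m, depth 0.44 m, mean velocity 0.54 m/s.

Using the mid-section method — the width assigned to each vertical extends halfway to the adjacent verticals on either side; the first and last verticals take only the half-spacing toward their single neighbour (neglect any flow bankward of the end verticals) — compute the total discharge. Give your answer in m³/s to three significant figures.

23.8 m³/s

w_1 = (8.1 − 3.0)/2 = 2.55 m; q_1 = 0.25 × 0.34 × 2.55 = 0.2168 m³/s
w_2 = (17.6 − 3.0)/2 = 7.3 m; q_2 = 0.70 × 1.19 × 7.3 = 6.081 m³/s
w_3 = (22.1 − 8.1)/2 = 7 m; q_3 = 0.89 × 1.98 × 7 = 12.34 m³/s
w_4 = (27.2 − 17.6)/2 = 4.8 m; q_4 = 0.71 × 1.35 × 4.8 = 4.601 m³/s
w_5 = (27.2 − 22.1)/2 = 2.55 m; q_5 = 0.54 × 0.44 × 2.55 = 0.6059 m³/s
Q = Σ qᵢ = 23.84 m³/s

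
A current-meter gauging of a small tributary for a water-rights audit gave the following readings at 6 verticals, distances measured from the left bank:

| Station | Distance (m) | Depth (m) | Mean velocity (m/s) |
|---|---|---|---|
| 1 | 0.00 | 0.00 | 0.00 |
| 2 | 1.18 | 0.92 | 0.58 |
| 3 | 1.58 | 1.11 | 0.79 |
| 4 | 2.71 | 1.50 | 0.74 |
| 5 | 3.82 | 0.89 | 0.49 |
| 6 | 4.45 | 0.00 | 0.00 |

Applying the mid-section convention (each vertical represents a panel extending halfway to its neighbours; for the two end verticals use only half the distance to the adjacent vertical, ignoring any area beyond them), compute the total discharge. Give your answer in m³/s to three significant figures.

w_2 = (1.58 − 0.00)/2 = 0.79 m; q_2 = 0.58 × 0.92 × 0.79 = 0.4215 m³/s
w_3 = (2.71 − 1.18)/2 = 0.765 m; q_3 = 0.79 × 1.11 × 0.765 = 0.6708 m³/s
w_4 = (3.82 − 1.58)/2 = 1.12 m; q_4 = 0.74 × 1.50 × 1.12 = 1.243 m³/s
w_5 = (4.45 − 2.71)/2 = 0.87 m; q_5 = 0.49 × 0.89 × 0.87 = 0.3794 m³/s
Stations 1, 6 contribute zero (depth or velocity is 0).
Q = Σ qᵢ = 2.715 m³/s

2.71 m³/s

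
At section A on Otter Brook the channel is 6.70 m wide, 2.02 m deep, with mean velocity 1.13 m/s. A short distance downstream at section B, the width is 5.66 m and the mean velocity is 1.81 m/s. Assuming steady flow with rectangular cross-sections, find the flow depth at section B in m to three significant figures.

Q = A₁V₁ = (6.70×2.02) × 1.13 = 15.29 m³/s
d₂ = Q/(b₂ V₂) = 15.29/(5.66×1.81) = 1.493 m

1.49 m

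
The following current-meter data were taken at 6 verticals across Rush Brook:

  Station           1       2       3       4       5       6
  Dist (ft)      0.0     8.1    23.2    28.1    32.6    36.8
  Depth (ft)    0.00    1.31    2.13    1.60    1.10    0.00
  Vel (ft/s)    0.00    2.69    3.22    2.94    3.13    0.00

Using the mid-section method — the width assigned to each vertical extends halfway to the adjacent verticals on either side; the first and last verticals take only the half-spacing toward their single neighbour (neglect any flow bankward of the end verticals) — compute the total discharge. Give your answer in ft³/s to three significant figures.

w_2 = (23.2 − 0.0)/2 = 11.6 ft; q_2 = 2.69 × 1.31 × 11.6 = 40.88 ft³/s
w_3 = (28.1 − 8.1)/2 = 10 ft; q_3 = 3.22 × 2.13 × 10 = 68.59 ft³/s
w_4 = (32.6 − 23.2)/2 = 4.7 ft; q_4 = 2.94 × 1.60 × 4.7 = 22.11 ft³/s
w_5 = (36.8 − 28.1)/2 = 4.35 ft; q_5 = 3.13 × 1.10 × 4.35 = 14.98 ft³/s
Stations 1, 6 contribute zero (depth or velocity is 0).
Q = Σ qᵢ = 146.5 ft³/s

147 ft³/s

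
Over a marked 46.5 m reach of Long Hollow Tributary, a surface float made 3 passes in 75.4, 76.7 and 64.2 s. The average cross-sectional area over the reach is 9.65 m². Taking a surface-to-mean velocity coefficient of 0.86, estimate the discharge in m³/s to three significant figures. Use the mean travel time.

t̄ = (75.4 + 76.7 + 64.2) / 3 = 72.1 s
v_surface = L / t̄ = 46.5 / 72.1 = 0.6449 m/s
v_mean = 0.86 × 0.6449 = 0.5546 m/s
Q = A × v_mean = 9.65 × 0.5546 = 5.352 m³/s

5.35 m³/s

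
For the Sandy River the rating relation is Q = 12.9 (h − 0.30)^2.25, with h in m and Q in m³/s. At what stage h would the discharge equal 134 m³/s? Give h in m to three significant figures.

h − h₀ = (Q/C)^(1/b) = (134/12.9)^(1/2.25) = 2.830 m
h = 0.30 + 2.830 = 3.130 m

3.13 m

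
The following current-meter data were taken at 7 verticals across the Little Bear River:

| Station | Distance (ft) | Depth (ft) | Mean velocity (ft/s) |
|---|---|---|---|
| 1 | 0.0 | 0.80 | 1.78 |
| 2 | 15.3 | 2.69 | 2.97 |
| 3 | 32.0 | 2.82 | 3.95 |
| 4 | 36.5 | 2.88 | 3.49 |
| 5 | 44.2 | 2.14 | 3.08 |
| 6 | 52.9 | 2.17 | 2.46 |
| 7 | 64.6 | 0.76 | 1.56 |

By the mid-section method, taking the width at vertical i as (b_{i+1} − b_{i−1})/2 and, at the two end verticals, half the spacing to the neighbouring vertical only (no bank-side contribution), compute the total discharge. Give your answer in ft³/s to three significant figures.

434 ft³/s

w_1 = (15.3 − 0.0)/2 = 7.65 ft; q_1 = 1.78 × 0.80 × 7.65 = 10.89 ft³/s
w_2 = (32.0 − 0.0)/2 = 16 ft; q_2 = 2.97 × 2.69 × 16 = 127.8 ft³/s
w_3 = (36.5 − 15.3)/2 = 10.6 ft; q_3 = 3.95 × 2.82 × 10.6 = 118.1 ft³/s
w_4 = (44.2 − 32.0)/2 = 6.1 ft; q_4 = 3.49 × 2.88 × 6.1 = 61.31 ft³/s
w_5 = (52.9 − 36.5)/2 = 8.2 ft; q_5 = 3.08 × 2.14 × 8.2 = 54.05 ft³/s
w_6 = (64.6 − 44.2)/2 = 10.2 ft; q_6 = 2.46 × 2.17 × 10.2 = 54.45 ft³/s
w_7 = (64.6 − 52.9)/2 = 5.85 ft; q_7 = 1.56 × 0.76 × 5.85 = 6.936 ft³/s
Q = Σ qᵢ = 433.5 ft³/s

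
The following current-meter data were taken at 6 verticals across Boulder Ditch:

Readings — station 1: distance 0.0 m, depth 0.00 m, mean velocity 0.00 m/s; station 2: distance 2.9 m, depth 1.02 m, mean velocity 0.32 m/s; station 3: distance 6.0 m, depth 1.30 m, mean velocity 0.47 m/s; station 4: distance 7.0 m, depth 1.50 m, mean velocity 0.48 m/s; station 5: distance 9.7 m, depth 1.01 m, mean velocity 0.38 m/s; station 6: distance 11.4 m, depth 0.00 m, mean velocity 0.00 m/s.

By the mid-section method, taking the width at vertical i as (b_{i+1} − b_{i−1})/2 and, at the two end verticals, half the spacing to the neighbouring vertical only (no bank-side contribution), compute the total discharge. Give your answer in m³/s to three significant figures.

4.41 m³/s

w_2 = (6.0 − 0.0)/2 = 3 m; q_2 = 0.32 × 1.02 × 3 = 0.9792 m³/s
w_3 = (7.0 − 2.9)/2 = 2.05 m; q_3 = 0.47 × 1.30 × 2.05 = 1.253 m³/s
w_4 = (9.7 − 6.0)/2 = 1.85 m; q_4 = 0.48 × 1.50 × 1.85 = 1.332 m³/s
w_5 = (11.4 − 7.0)/2 = 2.2 m; q_5 = 0.38 × 1.01 × 2.2 = 0.8444 m³/s
Stations 1, 6 contribute zero (depth or velocity is 0).
Q = Σ qᵢ = 4.408 m³/s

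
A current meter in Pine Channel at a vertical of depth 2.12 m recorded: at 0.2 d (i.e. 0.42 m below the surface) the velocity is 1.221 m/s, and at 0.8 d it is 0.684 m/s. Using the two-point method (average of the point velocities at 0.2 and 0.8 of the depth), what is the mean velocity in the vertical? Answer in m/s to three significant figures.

0.953 m/s

v̄ = (1.221 + 0.684) / 2 = 0.9525 m/s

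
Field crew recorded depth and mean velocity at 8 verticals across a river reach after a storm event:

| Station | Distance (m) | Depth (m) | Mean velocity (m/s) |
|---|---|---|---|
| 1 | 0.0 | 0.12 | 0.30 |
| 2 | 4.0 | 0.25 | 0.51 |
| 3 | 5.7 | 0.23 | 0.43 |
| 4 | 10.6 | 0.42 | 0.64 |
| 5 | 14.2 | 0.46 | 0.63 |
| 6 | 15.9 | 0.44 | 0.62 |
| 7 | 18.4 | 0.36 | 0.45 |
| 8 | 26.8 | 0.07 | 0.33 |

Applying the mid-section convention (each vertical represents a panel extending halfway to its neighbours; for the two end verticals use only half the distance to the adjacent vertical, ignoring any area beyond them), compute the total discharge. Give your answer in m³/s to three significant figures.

w_1 = (4.0 − 0.0)/2 = 2 m; q_1 = 0.30 × 0.12 × 2 = 0.07200 m³/s
w_2 = (5.7 − 0.0)/2 = 2.85 m; q_2 = 0.51 × 0.25 × 2.85 = 0.3634 m³/s
w_3 = (10.6 − 4.0)/2 = 3.3 m; q_3 = 0.43 × 0.23 × 3.3 = 0.3264 m³/s
w_4 = (14.2 − 5.7)/2 = 4.25 m; q_4 = 0.64 × 0.42 × 4.25 = 1.142 m³/s
w_5 = (15.9 − 10.6)/2 = 2.65 m; q_5 = 0.63 × 0.46 × 2.65 = 0.7680 m³/s
w_6 = (18.4 − 14.2)/2 = 2.1 m; q_6 = 0.62 × 0.44 × 2.1 = 0.5729 m³/s
w_7 = (26.8 − 15.9)/2 = 5.45 m; q_7 = 0.45 × 0.36 × 5.45 = 0.8829 m³/s
w_8 = (26.8 − 18.4)/2 = 4.2 m; q_8 = 0.33 × 0.07 × 4.2 = 0.09702 m³/s
Q = Σ qᵢ = 4.225 m³/s

4.22 m³/s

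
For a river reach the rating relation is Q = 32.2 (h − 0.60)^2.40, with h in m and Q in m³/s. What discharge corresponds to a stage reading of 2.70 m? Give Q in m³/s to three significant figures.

Q = 32.2 × (2.70 − 0.60)^2.40 = 32.2 × 2.1^2.40 = 191.1 m³/s

191 m³/s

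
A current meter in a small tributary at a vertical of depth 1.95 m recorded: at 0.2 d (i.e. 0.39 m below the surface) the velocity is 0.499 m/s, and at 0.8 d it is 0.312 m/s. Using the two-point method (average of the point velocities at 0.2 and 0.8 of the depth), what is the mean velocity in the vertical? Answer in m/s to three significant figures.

0.406 m/s

v̄ = (0.499 + 0.312) / 2 = 0.4055 m/s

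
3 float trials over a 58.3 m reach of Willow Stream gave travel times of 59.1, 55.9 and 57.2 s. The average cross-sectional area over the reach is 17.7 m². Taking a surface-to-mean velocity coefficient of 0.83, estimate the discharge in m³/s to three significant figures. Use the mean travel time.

14.9 m³/s

t̄ = (59.1 + 55.9 + 57.2) / 3 = 57.4 s
v_surface = L / t̄ = 58.3 / 57.4 = 1.016 m/s
v_mean = 0.83 × 1.016 = 0.8430 m/s
Q = A × v_mean = 17.7 × 0.8430 = 14.92 m³/s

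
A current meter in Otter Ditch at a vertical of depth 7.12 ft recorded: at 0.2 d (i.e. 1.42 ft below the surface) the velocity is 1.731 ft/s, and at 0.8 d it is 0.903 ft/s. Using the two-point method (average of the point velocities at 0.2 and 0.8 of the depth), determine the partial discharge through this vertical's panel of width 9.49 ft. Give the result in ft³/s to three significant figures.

v̄ = (1.731 + 0.903) / 2 = 1.317 ft/s
q = v̄ × d × w = 1.317 × 7.12 × 9.49 = 88.99 ft³/s

89.0 ft³/s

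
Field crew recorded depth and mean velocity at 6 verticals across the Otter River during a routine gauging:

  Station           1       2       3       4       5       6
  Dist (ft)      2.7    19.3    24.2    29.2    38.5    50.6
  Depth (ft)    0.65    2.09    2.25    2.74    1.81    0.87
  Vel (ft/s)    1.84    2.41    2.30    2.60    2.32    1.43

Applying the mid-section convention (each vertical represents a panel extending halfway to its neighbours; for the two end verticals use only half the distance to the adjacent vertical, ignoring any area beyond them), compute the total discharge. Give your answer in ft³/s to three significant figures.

193 ft³/s

w_1 = (19.3 − 2.7)/2 = 8.3 ft; q_1 = 1.84 × 0.65 × 8.3 = 9.927 ft³/s
w_2 = (24.2 − 2.7)/2 = 10.75 ft; q_2 = 2.41 × 2.09 × 10.75 = 54.15 ft³/s
w_3 = (29.2 − 19.3)/2 = 4.95 ft; q_3 = 2.30 × 2.25 × 4.95 = 25.62 ft³/s
w_4 = (38.5 − 24.2)/2 = 7.15 ft; q_4 = 2.60 × 2.74 × 7.15 = 50.94 ft³/s
w_5 = (50.6 − 29.2)/2 = 10.7 ft; q_5 = 2.32 × 1.81 × 10.7 = 44.93 ft³/s
w_6 = (50.6 − 38.5)/2 = 6.05 ft; q_6 = 1.43 × 0.87 × 6.05 = 7.527 ft³/s
Q = Σ qᵢ = 193.1 ft³/s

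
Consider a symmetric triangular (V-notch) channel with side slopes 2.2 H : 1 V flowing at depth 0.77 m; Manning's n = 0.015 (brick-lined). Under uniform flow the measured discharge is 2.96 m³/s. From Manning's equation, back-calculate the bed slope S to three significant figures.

A = z·y² = 2.2×0.77² = 1.304 m²
P = 2y√(1+z²) = 2×0.77×√(1+2.2²) = 3.722 m
R = A/P = 1.304/3.722 = 0.3505 m
S = (Q·n / (1·A·R^(2/3)))² = (2.96×0.015 / (1×1.304×0.4971))² = 0.004689

0.00469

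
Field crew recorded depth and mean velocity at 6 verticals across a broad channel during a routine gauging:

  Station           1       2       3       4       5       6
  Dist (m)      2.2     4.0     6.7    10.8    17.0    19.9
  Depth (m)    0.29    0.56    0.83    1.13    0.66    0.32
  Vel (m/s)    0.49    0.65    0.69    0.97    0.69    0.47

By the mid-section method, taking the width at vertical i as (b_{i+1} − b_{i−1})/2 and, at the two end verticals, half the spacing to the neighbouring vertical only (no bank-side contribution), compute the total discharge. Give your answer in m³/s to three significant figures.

10.8 m³/s

w_1 = (4.0 − 2.2)/2 = 0.9 m; q_1 = 0.49 × 0.29 × 0.9 = 0.1279 m³/s
w_2 = (6.7 − 2.2)/2 = 2.25 m; q_2 = 0.65 × 0.56 × 2.25 = 0.8190 m³/s
w_3 = (10.8 − 4.0)/2 = 3.4 m; q_3 = 0.69 × 0.83 × 3.4 = 1.947 m³/s
w_4 = (17.0 − 6.7)/2 = 5.15 m; q_4 = 0.97 × 1.13 × 5.15 = 5.645 m³/s
w_5 = (19.9 − 10.8)/2 = 4.55 m; q_5 = 0.69 × 0.66 × 4.55 = 2.072 m³/s
w_6 = (19.9 − 17.0)/2 = 1.45 m; q_6 = 0.47 × 0.32 × 1.45 = 0.2181 m³/s
Q = Σ qᵢ = 10.83 m³/s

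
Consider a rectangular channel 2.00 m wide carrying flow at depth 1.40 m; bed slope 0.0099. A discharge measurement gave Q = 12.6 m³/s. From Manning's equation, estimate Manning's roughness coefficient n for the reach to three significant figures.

0.0154

A = b·y = 2.00 × 1.40 = 2.800 m²
P = b + 2y = 2.00 + 2×1.40 = 4.800 m
R = A/P = 2.800/4.800 = 0.5833 m
n = (1/Q)·A·R^(2/3)·S^(1/2) = (1/12.6) × 2.800 × 0.6981 × 0.09950 = 0.01544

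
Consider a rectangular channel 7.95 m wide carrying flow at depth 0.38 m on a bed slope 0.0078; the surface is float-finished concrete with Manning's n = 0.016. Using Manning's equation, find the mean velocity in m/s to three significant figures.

2.72 m/s

A = b·y = 7.95 × 0.38 = 3.021 m²
P = b + 2y = 7.95 + 2×0.38 = 8.710 m
R = A/P = 3.021/8.710 = 0.3468 m
Q = (1/n)·A·R^(2/3)·S^(1/2) = (1/0.016) × 3.021 × 0.3468^(2/3) × 0.0078^(1/2) = 8.232 m³/s
V = Q/A = 8.232/3.021 = 2.725 m/s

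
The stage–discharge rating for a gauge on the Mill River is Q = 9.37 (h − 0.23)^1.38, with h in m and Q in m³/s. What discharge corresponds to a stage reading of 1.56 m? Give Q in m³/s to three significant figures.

Q = 9.37 × (1.56 − 0.23)^1.38 = 9.37 × 1.33^1.38 = 13.89 m³/s

13.9 m³/s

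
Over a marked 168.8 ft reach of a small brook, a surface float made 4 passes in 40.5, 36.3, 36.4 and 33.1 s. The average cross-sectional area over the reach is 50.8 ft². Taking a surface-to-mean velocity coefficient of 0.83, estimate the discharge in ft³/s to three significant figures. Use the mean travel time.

t̄ = (40.5 + 36.3 + 36.4 + 33.1) / 4 = 36.575 s
v_surface = L / t̄ = 168.8 / 36.575 = 4.615 ft/s
v_mean = 0.83 × 4.615 = 3.831 ft/s
Q = A × v_mean = 50.8 × 3.831 = 194.6 ft³/s

195 ft³/s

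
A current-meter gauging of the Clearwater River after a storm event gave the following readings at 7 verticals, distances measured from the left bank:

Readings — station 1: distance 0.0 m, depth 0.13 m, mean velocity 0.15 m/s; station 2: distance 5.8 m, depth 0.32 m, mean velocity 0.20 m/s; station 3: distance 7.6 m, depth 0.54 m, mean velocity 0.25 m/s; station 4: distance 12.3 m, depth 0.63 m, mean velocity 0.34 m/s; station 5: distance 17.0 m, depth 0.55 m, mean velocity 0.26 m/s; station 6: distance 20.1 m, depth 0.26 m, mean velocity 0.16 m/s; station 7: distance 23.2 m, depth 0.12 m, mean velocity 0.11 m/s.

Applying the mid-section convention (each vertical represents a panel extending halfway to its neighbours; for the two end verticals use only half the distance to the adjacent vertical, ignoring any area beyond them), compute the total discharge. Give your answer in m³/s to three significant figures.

2.45 m³/s

w_1 = (5.8 − 0.0)/2 = 2.9 m; q_1 = 0.15 × 0.13 × 2.9 = 0.05655 m³/s
w_2 = (7.6 − 0.0)/2 = 3.8 m; q_2 = 0.20 × 0.32 × 3.8 = 0.2432 m³/s
w_3 = (12.3 − 5.8)/2 = 3.25 m; q_3 = 0.25 × 0.54 × 3.25 = 0.4388 m³/s
w_4 = (17.0 − 7.6)/2 = 4.7 m; q_4 = 0.34 × 0.63 × 4.7 = 1.007 m³/s
w_5 = (20.1 − 12.3)/2 = 3.9 m; q_5 = 0.26 × 0.55 × 3.9 = 0.5577 m³/s
w_6 = (23.2 − 17.0)/2 = 3.1 m; q_6 = 0.16 × 0.26 × 3.1 = 0.1290 m³/s
w_7 = (23.2 − 20.1)/2 = 1.55 m; q_7 = 0.11 × 0.12 × 1.55 = 0.02046 m³/s
Q = Σ qᵢ = 2.452 m³/s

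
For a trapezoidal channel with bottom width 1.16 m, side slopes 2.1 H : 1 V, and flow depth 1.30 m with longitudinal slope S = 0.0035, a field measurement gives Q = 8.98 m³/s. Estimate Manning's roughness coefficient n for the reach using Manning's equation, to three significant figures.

0.0263

A = (b + z·y)·y = (1.16 + 2.1×1.30)×1.30 = 5.057 m²
P = b + 2y√(1+z²) = 1.16 + 2×1.30×√(1+2.1²) = 7.207 m
R = A/P = 5.057/7.207 = 0.7016 m
n = (1/Q)·A·R^(2/3)·S^(1/2) = (1/8.98) × 5.057 × 0.7896 × 0.05916 = 0.02631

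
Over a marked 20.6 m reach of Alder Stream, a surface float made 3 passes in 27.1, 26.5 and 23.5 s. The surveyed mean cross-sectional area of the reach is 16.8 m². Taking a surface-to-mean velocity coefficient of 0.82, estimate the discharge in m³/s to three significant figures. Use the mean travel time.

11.0 m³/s

t̄ = (27.1 + 26.5 + 23.5) / 3 = 25.7 s
v_surface = L / t̄ = 20.6 / 25.7 = 0.8016 m/s
v_mean = 0.82 × 0.8016 = 0.6573 m/s
Q = A × v_mean = 16.8 × 0.6573 = 11.04 m³/s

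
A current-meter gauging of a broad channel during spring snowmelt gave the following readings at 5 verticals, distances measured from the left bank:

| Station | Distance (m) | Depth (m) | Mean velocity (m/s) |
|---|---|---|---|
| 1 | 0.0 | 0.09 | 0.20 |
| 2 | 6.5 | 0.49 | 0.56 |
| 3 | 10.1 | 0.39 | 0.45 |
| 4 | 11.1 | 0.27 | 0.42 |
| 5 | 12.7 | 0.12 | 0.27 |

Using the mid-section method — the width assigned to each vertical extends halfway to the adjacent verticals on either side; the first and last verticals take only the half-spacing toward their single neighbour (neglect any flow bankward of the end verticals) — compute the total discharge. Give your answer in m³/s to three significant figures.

w_1 = (6.5 − 0.0)/2 = 3.25 m; q_1 = 0.20 × 0.09 × 3.25 = 0.05850 m³/s
w_2 = (10.1 − 0.0)/2 = 5.05 m; q_2 = 0.56 × 0.49 × 5.05 = 1.386 m³/s
w_3 = (11.1 − 6.5)/2 = 2.3 m; q_3 = 0.45 × 0.39 × 2.3 = 0.4037 m³/s
w_4 = (12.7 − 10.1)/2 = 1.3 m; q_4 = 0.42 × 0.27 × 1.3 = 0.1474 m³/s
w_5 = (12.7 − 11.1)/2 = 0.8 m; q_5 = 0.27 × 0.12 × 0.8 = 0.02592 m³/s
Q = Σ qᵢ = 2.021 m³/s

2.02 m³/s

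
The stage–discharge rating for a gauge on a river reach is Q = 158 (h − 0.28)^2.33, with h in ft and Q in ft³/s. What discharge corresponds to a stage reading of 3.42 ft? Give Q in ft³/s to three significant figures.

Q = 158 × (3.42 − 0.28)^2.33 = 158 × 3.14^2.33 = 2272 ft³/s

2270 ft³/s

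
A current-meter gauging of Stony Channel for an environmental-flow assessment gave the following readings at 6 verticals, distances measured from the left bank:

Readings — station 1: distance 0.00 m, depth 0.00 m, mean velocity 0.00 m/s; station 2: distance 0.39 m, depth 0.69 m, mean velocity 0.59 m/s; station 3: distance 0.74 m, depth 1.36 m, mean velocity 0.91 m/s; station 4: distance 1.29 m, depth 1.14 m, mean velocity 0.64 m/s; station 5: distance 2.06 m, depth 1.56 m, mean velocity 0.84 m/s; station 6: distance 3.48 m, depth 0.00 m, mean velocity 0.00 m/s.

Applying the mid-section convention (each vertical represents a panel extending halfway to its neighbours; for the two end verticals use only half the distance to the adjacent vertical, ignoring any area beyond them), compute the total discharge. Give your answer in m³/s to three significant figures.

w_2 = (0.74 − 0.00)/2 = 0.37 m; q_2 = 0.59 × 0.69 × 0.37 = 0.1506 m³/s
w_3 = (1.29 − 0.39)/2 = 0.45 m; q_3 = 0.91 × 1.36 × 0.45 = 0.5569 m³/s
w_4 = (2.06 − 0.74)/2 = 0.66 m; q_4 = 0.64 × 1.14 × 0.66 = 0.4815 m³/s
w_5 = (3.48 − 1.29)/2 = 1.095 m; q_5 = 0.84 × 1.56 × 1.095 = 1.435 m³/s
Stations 1, 6 contribute zero (depth or velocity is 0).
Q = Σ qᵢ = 2.624 m³/s

2.62 m³/s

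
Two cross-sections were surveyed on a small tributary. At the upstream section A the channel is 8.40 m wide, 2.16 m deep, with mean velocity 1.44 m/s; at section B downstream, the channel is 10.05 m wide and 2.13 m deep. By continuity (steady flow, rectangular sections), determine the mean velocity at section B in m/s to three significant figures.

Q = A₁V₁ = (8.40×2.16) × 1.44 = 26.13 m³/s
A₂ = 10.05 × 2.13 = 21.41 m²
V₂ = Q/A₂ = 26.13/21.41 = 1.221 m/s

1.22 m/s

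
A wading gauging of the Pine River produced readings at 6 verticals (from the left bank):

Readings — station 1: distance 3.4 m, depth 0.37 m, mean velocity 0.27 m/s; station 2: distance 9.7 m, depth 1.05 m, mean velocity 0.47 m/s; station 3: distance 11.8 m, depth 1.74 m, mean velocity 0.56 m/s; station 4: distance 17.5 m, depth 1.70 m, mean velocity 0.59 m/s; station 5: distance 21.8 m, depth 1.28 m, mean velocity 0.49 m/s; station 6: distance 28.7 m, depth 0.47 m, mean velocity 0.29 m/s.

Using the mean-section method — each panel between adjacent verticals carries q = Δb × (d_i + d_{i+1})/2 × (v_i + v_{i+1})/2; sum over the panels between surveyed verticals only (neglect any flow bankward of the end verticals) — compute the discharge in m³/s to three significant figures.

Panel 1-2: Δb = 6.3 m, d̄ = (0.37+1.05)/2 = 0.71, v̄ = (0.27+0.47)/2 = 0.37 → q = 6.3×0.71×0.37 = 1.655 m³/s
Panel 2-3: Δb = 2.1 m, d̄ = (1.05+1.74)/2 = 1.395, v̄ = (0.47+0.56)/2 = 0.515 → q = 2.1×1.395×0.515 = 1.509 m³/s
Panel 3-4: Δb = 5.7 m, d̄ = (1.74+1.70)/2 = 1.72, v̄ = (0.56+0.59)/2 = 0.575 → q = 5.7×1.72×0.575 = 5.637 m³/s
Panel 4-5: Δb = 4.3 m, d̄ = (1.70+1.28)/2 = 1.49, v̄ = (0.59+0.49)/2 = 0.54 → q = 4.3×1.49×0.54 = 3.460 m³/s
Panel 5-6: Δb = 6.9 m, d̄ = (1.28+0.47)/2 = 0.875, v̄ = (0.49+0.29)/2 = 0.39 → q = 6.9×0.875×0.39 = 2.355 m³/s
Q = Σ q = 14.62 m³/s

14.6 m³/s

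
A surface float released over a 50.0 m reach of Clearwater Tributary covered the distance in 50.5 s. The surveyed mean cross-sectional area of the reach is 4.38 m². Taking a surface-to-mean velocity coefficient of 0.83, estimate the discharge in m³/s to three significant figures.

v_surface = L / t̄ = 50.0 / 50.5 = 0.9901 m/s
v_mean = 0.83 × 0.9901 = 0.8218 m/s
Q = A × v_mean = 4.38 × 0.8218 = 3.599 m³/s

3.60 m³/s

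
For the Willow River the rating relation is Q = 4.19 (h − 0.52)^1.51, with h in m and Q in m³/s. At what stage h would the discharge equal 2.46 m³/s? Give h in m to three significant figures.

h − h₀ = (Q/C)^(1/b) = (2.46/4.19)^(1/1.51) = 0.7028 m
h = 0.52 + 0.7028 = 1.223 m

1.22 m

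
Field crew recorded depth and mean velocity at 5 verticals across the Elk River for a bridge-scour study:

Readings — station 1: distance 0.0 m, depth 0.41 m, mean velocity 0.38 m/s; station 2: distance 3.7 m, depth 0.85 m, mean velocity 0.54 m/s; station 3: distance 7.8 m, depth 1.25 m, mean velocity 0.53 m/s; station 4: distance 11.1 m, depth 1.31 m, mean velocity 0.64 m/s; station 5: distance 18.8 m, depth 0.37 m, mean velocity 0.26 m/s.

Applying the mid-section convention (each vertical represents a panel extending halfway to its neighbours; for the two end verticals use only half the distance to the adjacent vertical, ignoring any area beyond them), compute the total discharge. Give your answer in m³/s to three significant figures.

w_1 = (3.7 − 0.0)/2 = 1.85 m; q_1 = 0.38 × 0.41 × 1.85 = 0.2882 m³/s
w_2 = (7.8 − 0.0)/2 = 3.9 m; q_2 = 0.54 × 0.85 × 3.9 = 1.790 m³/s
w_3 = (11.1 − 3.7)/2 = 3.7 m; q_3 = 0.53 × 1.25 × 3.7 = 2.451 m³/s
w_4 = (18.8 − 7.8)/2 = 5.5 m; q_4 = 0.64 × 1.31 × 5.5 = 4.611 m³/s
w_5 = (18.8 − 11.1)/2 = 3.85 m; q_5 = 0.26 × 0.37 × 3.85 = 0.3704 m³/s
Q = Σ qᵢ = 9.511 m³/s

9.51 m³/s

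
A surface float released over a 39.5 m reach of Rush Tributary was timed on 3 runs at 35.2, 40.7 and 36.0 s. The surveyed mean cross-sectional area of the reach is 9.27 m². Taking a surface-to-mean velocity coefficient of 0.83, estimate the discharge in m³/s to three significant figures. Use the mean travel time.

t̄ = (35.2 + 40.7 + 36.0) / 3 = 37.3 s
v_surface = L / t̄ = 39.5 / 37.3 = 1.059 m/s
v_mean = 0.83 × 1.059 = 0.8790 m/s
Q = A × v_mean = 9.27 × 0.8790 = 8.148 m³/s

8.15 m³/s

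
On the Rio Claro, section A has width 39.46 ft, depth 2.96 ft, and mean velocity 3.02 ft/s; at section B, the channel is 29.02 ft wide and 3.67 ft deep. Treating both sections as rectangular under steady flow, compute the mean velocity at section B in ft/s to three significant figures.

3.31 ft/s

Q = A₁V₁ = (39.46×2.96) × 3.02 = 352.7 ft³/s
A₂ = 29.02 × 3.67 = 106.5 ft²
V₂ = Q/A₂ = 352.7/106.5 = 3.312 ft/s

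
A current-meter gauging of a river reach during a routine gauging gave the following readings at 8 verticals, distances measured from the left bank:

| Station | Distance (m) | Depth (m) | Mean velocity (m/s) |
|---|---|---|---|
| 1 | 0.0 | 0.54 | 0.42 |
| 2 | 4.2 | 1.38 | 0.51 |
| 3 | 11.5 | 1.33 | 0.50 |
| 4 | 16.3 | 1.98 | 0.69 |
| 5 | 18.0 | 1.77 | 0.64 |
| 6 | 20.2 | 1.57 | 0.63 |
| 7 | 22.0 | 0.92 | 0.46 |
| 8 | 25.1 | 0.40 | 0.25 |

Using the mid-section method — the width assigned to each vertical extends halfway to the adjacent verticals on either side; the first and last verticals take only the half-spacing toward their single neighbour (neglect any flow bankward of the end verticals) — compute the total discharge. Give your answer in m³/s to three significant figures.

18.4 m³/s

w_1 = (4.2 − 0.0)/2 = 2.1 m; q_1 = 0.42 × 0.54 × 2.1 = 0.4763 m³/s
w_2 = (11.5 − 0.0)/2 = 5.75 m; q_2 = 0.51 × 1.38 × 5.75 = 4.047 m³/s
w_3 = (16.3 − 4.2)/2 = 6.05 m; q_3 = 0.50 × 1.33 × 6.05 = 4.023 m³/s
w_4 = (18.0 − 11.5)/2 = 3.25 m; q_4 = 0.69 × 1.98 × 3.25 = 4.440 m³/s
w_5 = (20.2 − 16.3)/2 = 1.95 m; q_5 = 0.64 × 1.77 × 1.95 = 2.209 m³/s
w_6 = (22.0 − 18.0)/2 = 2 m; q_6 = 0.63 × 1.57 × 2 = 1.978 m³/s
w_7 = (25.1 − 20.2)/2 = 2.45 m; q_7 = 0.46 × 0.92 × 2.45 = 1.037 m³/s
w_8 = (25.1 − 22.0)/2 = 1.55 m; q_8 = 0.25 × 0.40 × 1.55 = 0.1550 m³/s
Q = Σ qᵢ = 18.37 m³/s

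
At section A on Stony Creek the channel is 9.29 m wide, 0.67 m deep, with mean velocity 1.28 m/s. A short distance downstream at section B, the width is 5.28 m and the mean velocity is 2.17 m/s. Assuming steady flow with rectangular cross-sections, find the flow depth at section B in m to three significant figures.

0.695 m

Q = A₁V₁ = (9.29×0.67) × 1.28 = 7.967 m³/s
d₂ = Q/(b₂ V₂) = 7.967/(5.28×2.17) = 0.6954 m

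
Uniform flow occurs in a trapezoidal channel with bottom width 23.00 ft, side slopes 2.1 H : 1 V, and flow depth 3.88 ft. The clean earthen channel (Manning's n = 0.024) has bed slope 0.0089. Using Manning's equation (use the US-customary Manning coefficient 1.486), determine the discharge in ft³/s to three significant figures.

A = (b + z·y)·y = (23.00 + 2.1×3.88)×3.88 = 120.9 ft²
P = b + 2y√(1+z²) = 23.00 + 2×3.88×√(1+2.1²) = 41.05 ft
R = A/P = 120.9/41.05 = 2.944 ft
Q = (1.486/n)·A·R^(2/3)·S^(1/2) = (1.486/0.024) × 120.9 × 2.944^(2/3) × 0.0089^(1/2) = 1450 ft³/s

1450 ft³/s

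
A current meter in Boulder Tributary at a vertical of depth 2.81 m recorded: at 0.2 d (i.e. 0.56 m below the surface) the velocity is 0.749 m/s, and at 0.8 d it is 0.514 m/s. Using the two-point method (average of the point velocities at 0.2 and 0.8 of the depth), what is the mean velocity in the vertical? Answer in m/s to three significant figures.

0.632 m/s

v̄ = (0.749 + 0.514) / 2 = 0.6315 m/s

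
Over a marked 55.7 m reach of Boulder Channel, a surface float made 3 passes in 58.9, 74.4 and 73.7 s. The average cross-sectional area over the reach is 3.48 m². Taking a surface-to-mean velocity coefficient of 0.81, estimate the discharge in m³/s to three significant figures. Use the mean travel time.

2.28 m³/s

t̄ = (58.9 + 74.4 + 73.7) / 3 = 69 s
v_surface = L / t̄ = 55.7 / 69 = 0.8072 m/s
v_mean = 0.81 × 0.8072 = 0.6539 m/s
Q = A × v_mean = 3.48 × 0.6539 = 2.275 m³/s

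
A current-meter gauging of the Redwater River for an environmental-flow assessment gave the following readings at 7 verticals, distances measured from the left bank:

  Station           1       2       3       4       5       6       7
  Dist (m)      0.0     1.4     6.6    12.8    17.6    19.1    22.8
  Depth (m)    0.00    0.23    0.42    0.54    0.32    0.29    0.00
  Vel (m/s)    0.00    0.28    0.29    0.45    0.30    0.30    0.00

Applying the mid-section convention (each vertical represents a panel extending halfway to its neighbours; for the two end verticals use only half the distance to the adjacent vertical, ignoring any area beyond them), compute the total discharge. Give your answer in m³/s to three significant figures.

2.77 m³/s

w_2 = (6.6 − 0.0)/2 = 3.3 m; q_2 = 0.28 × 0.23 × 3.3 = 0.2125 m³/s
w_3 = (12.8 − 1.4)/2 = 5.7 m; q_3 = 0.29 × 0.42 × 5.7 = 0.6943 m³/s
w_4 = (17.6 − 6.6)/2 = 5.5 m; q_4 = 0.45 × 0.54 × 5.5 = 1.337 m³/s
w_5 = (19.1 − 12.8)/2 = 3.15 m; q_5 = 0.30 × 0.32 × 3.15 = 0.3024 m³/s
w_6 = (22.8 − 17.6)/2 = 2.6 m; q_6 = 0.30 × 0.29 × 2.6 = 0.2262 m³/s
Stations 1, 7 contribute zero (depth or velocity is 0).
Q = Σ qᵢ = 2.772 m³/s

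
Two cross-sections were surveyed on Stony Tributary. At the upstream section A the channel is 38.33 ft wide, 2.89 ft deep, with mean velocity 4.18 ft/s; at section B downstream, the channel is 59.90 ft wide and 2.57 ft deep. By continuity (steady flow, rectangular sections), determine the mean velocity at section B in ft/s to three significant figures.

Q = A₁V₁ = (38.33×2.89) × 4.18 = 463.0 ft³/s
A₂ = 59.90 × 2.57 = 153.9 ft²
V₂ = Q/A₂ = 463.0/153.9 = 3.008 ft/s

3.01 ft/s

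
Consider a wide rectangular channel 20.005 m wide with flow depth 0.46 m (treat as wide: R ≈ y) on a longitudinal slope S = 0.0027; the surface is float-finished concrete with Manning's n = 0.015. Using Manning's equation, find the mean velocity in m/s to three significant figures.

2.06 m/s

A = b·y = 20.005 × 0.46 = 9.202 m²
Wide channel: R ≈ y = 0.46 m
Q = (1/n)·A·R^(2/3)·S^(1/2) = (1/0.015) × 9.202 × 0.4600^(2/3) × 0.0027^(1/2) = 19.00 m³/s
V = Q/A = 19.00/9.202 = 2.064 m/s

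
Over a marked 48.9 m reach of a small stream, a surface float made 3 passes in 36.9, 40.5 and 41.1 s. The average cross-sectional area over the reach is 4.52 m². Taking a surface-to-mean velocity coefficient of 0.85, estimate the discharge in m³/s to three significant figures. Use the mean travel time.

4.76 m³/s

t̄ = (36.9 + 40.5 + 41.1) / 3 = 39.5 s
v_surface = L / t̄ = 48.9 / 39.5 = 1.238 m/s
v_mean = 0.85 × 1.238 = 1.052 m/s
Q = A × v_mean = 4.52 × 1.052 = 4.756 m³/s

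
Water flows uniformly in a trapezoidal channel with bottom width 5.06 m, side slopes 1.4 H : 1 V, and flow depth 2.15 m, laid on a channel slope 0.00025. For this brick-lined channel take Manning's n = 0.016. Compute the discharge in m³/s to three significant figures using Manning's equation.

21.4 m³/s

A = (b + z·y)·y = (5.06 + 1.4×2.15)×2.15 = 17.35 m²
P = b + 2y√(1+z²) = 5.06 + 2×2.15×√(1+1.4²) = 12.46 m
R = A/P = 17.35/12.46 = 1.393 m
Q = (1/n)·A·R^(2/3)·S^(1/2) = (1/0.016) × 17.35 × 1.393^(2/3) × 0.00025^(1/2) = 21.38 m³/s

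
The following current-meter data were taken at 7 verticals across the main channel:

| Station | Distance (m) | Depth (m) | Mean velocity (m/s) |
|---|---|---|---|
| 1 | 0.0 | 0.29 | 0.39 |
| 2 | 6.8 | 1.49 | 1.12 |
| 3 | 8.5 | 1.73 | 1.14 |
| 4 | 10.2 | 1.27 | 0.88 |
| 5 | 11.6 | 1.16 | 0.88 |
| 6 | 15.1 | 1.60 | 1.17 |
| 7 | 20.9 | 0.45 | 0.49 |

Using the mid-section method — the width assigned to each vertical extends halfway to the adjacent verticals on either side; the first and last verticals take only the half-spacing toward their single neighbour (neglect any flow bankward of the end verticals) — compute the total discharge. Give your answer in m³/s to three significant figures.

24.4 m³/s

w_1 = (6.8 − 0.0)/2 = 3.4 m; q_1 = 0.39 × 0.29 × 3.4 = 0.3845 m³/s
w_2 = (8.5 − 0.0)/2 = 4.25 m; q_2 = 1.12 × 1.49 × 4.25 = 7.092 m³/s
w_3 = (10.2 − 6.8)/2 = 1.7 m; q_3 = 1.14 × 1.73 × 1.7 = 3.353 m³/s
w_4 = (11.6 − 8.5)/2 = 1.55 m; q_4 = 0.88 × 1.27 × 1.55 = 1.732 m³/s
w_5 = (15.1 − 10.2)/2 = 2.45 m; q_5 = 0.88 × 1.16 × 2.45 = 2.501 m³/s
w_6 = (20.9 − 11.6)/2 = 4.65 m; q_6 = 1.17 × 1.60 × 4.65 = 8.705 m³/s
w_7 = (20.9 − 15.1)/2 = 2.9 m; q_7 = 0.49 × 0.45 × 2.9 = 0.6395 m³/s
Q = Σ qᵢ = 24.41 m³/s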